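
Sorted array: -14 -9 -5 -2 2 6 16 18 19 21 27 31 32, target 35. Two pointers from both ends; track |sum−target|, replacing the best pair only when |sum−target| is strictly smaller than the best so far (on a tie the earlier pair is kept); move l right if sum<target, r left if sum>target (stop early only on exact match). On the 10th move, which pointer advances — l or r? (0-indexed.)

r

[0,12] -14+32=18 d=17 * → l++
[1,12] -9+32=23 d=12 * → l++
[2,12] -5+32=27 d=8 * → l++
[3,12] -2+32=30 d=5 * → l++
[4,12] 2+32=34 d=1 * → l++
[5,12] 6+32=38 d=3 → r--
[5,11] 6+31=37 d=2 → r--
[5,10] 6+27=33 d=2 → l++
[6,10] 16+27=43 d=8 → r--
[6,9] 16+21=37 d=2 → r--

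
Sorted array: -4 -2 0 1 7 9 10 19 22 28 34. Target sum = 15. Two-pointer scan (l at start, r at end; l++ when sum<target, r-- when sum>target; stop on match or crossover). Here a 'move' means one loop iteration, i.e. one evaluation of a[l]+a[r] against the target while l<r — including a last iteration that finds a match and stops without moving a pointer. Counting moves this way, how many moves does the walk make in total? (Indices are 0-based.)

l=0 r=10: -4+34=30 >15, r--
l=0 r=9: -4+28=24 >15, r--
l=0 r=8: -4+22=18 >15, r--
l=0 r=7: -4+19=15, found

4 moves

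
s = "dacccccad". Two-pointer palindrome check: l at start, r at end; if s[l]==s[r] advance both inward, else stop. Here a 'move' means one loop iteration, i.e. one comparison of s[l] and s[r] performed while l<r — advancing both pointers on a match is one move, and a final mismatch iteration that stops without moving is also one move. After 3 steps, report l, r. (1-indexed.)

l=1 r=9: 'd'=='d', l++,r--
l=2 r=8: 'a'=='a', l++,r--
l=3 r=7: 'c'=='c', l++,r--

l=4, r=6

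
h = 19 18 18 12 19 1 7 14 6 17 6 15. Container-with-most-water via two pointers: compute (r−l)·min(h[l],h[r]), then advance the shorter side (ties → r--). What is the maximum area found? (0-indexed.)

l=0 r=11: min(19,15)*11=165 best=165 *, r--
l=0 r=10: min(19,6)*10=60 best=165, r--
l=0 r=9: min(19,17)*9=153 best=165, r--
l=0 r=8: min(19,6)*8=48 best=165, r--
l=0 r=7: min(19,14)*7=98 best=165, r--
l=0 r=6: min(19,7)*6=42 best=165, r--
l=0 r=5: min(19,1)*5=5 best=165, r--
l=0 r=4: min(19,19)*4=76 best=165, r--
l=0 r=3: min(19,12)*3=36 best=165, r--
l=0 r=2: min(19,18)*2=36 best=165, r--
l=0 r=1: min(19,18)*1=18 best=165, r--

max area = 165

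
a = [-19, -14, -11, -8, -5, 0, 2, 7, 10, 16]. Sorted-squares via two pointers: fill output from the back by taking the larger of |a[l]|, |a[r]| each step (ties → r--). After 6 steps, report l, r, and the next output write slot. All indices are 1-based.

[1,10] |-19|>|16| out[10]=361 → l++
[2,10] |-14|<=|16| out[9]=256 → r--
[2,9] |-14|>|10| out[8]=196 → l++
[3,9] |-11|>|10| out[7]=121 → l++
[4,9] |-8|<=|10| out[6]=100 → r--
[4,8] |-8|>|7| out[5]=64 → l++

l=5, r=8, next write slot=4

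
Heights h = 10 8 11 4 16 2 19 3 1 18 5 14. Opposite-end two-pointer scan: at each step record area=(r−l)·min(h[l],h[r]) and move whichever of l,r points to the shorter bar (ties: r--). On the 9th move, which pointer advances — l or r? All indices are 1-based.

l=1 r=12: min(10,14)*11=110 best=110 *, l++
l=2 r=12: min(8,14)*10=80 best=110, l++
l=3 r=12: min(11,14)*9=99 best=110, l++
l=4 r=12: min(4,14)*8=32 best=110, l++
l=5 r=12: min(16,14)*7=98 best=110, r--
l=5 r=11: min(16,5)*6=30 best=110, r--
l=5 r=10: min(16,18)*5=80 best=110, l++
l=6 r=10: min(2,18)*4=8 best=110, l++
l=7 r=10: min(19,18)*3=54 best=110, r--

r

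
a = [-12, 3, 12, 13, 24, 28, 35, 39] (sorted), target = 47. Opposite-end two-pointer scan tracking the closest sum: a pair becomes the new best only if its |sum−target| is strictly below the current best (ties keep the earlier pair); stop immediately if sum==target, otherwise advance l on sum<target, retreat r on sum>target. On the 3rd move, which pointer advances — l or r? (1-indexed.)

[1,8] -12+39=27 d=20 * → l++
[2,8] 3+39=42 d=5 * → l++
[3,8] 12+39=51 d=4 * → r--

r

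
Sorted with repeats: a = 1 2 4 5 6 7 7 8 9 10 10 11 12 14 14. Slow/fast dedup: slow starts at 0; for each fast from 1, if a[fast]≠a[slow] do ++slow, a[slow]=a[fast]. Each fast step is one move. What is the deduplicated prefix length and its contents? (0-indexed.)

length 12; prefix = [1, 2, 4, 5, 6, 7, 8, 9, 10, 11, 12, 14]

(s=0,f=1) a[fast]=2≠a[slow]=1 write a[1]=2 → slow++,fast++
(s=1,f=2) a[fast]=4≠a[slow]=2 write a[2]=4 → slow++,fast++
(s=2,f=3) a[fast]=5≠a[slow]=4 write a[3]=5 → slow++,fast++
(s=3,f=4) a[fast]=6≠a[slow]=5 write a[4]=6 → slow++,fast++
(s=4,f=5) a[fast]=7≠a[slow]=6 write a[5]=7 → slow++,fast++
(s=5,f=6) a[fast]=7=a[slow] dup → fast++
(s=5,f=7) a[fast]=8≠a[slow]=7 write a[6]=8 → slow++,fast++
(s=6,f=8) a[fast]=9≠a[slow]=8 write a[7]=9 → slow++,fast++
(s=7,f=9) a[fast]=10≠a[slow]=9 write a[8]=10 → slow++,fast++
(s=8,f=10) a[fast]=10=a[slow] dup → fast++
(s=8,f=11) a[fast]=11≠a[slow]=10 write a[9]=11 → slow++,fast++
(s=9,f=12) a[fast]=12≠a[slow]=11 write a[10]=12 → slow++,fast++
(s=10,f=13) a[fast]=14≠a[slow]=12 write a[11]=14 → slow++,fast++
(s=11,f=14) a[fast]=14=a[slow] dup → fast++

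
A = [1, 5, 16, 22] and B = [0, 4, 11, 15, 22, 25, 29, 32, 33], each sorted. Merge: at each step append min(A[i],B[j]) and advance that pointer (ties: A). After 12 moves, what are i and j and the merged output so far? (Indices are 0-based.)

[i=0,j=0] A[i]=1>B[j]=0 take 0 → j++
[i=0,j=1] A[i]=1<=B[j]=4 take 1 → i++
[i=1,j=1] A[i]=5>B[j]=4 take 4 → j++
[i=1,j=2] A[i]=5<=B[j]=11 take 5 → i++
[i=2,j=2] A[i]=16>B[j]=11 take 11 → j++
[i=2,j=3] A[i]=16>B[j]=15 take 15 → j++
[i=2,j=4] A[i]=16<=B[j]=22 take 16 → i++
[i=3,j=4] A[i]=22<=B[j]=22 take 22 → i++
[i=4,j=4] A done, take B[j]=22 → j++
[i=4,j=5] A done, take B[j]=25 → j++
[i=4,j=6] A done, take B[j]=29 → j++
[i=4,j=7] A done, take B[j]=32 → j++

i=4, j=8, merged so far=[0, 1, 4, 5, 11, 15, 16, 22, 22, 25, 29, 32]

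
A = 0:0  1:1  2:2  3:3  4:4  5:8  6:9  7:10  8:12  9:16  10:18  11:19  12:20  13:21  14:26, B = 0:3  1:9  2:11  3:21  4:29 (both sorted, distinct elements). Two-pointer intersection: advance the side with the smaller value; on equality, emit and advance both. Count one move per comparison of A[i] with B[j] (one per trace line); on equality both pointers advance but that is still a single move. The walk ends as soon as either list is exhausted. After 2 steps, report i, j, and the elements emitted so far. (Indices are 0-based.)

i=2, j=0, emitted=[]

i=0 j=0: 0<3, i++
i=1 j=0: 1<3, i++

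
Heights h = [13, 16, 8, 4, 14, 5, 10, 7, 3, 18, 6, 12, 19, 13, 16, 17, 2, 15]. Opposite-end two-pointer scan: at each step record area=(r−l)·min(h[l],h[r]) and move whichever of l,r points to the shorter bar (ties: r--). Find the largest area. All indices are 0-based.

l=0 r=17: min(13,15)*17=221 best=221 *, l++
l=1 r=17: min(16,15)*16=240 best=240 *, r--
l=1 r=16: min(16,2)*15=30 best=240, r--
l=1 r=15: min(16,17)*14=224 best=240, l++
l=2 r=15: min(8,17)*13=104 best=240, l++
l=3 r=15: min(4,17)*12=48 best=240, l++
l=4 r=15: min(14,17)*11=154 best=240, l++
l=5 r=15: min(5,17)*10=50 best=240, l++
l=6 r=15: min(10,17)*9=90 best=240, l++
l=7 r=15: min(7,17)*8=56 best=240, l++
l=8 r=15: min(3,17)*7=21 best=240, l++
l=9 r=15: min(18,17)*6=102 best=240, r--
l=9 r=14: min(18,16)*5=80 best=240, r--
l=9 r=13: min(18,13)*4=52 best=240, r--
l=9 r=12: min(18,19)*3=54 best=240, l++
l=10 r=12: min(6,19)*2=12 best=240, l++
l=11 r=12: min(12,19)*1=12 best=240, l++

max area = 240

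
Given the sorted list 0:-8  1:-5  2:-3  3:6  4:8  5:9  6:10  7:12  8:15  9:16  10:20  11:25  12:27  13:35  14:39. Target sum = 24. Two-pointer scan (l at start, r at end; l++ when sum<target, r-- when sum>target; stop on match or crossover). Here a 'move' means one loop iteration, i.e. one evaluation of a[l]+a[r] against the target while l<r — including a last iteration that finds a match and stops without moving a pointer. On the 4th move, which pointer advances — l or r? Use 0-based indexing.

[0,14] -8+39=31 >24 → r--
[0,13] -8+35=27 >24 → r--
[0,12] -8+27=19 <24 → l++
[1,12] -5+27=22 <24 → l++

l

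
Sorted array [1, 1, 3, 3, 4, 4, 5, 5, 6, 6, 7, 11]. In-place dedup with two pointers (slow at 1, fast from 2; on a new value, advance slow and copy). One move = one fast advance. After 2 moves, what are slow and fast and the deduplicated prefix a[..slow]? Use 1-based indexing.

slow=1 fast=2: a[fast]=1=a[slow] dup, fast++
slow=1 fast=3: a[fast]=3≠a[slow]=1 write a[2]=3, slow++,fast++

slow=2, fast=4, prefix=[1, 3]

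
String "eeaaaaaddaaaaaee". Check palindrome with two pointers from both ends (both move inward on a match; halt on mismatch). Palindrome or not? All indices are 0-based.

l=0 r=15: 'e'=='e', l++,r--
l=1 r=14: 'e'=='e', l++,r--
l=2 r=13: 'a'=='a', l++,r--
l=3 r=12: 'a'=='a', l++,r--
l=4 r=11: 'a'=='a', l++,r--
l=5 r=10: 'a'=='a', l++,r--
l=6 r=9: 'a'=='a', l++,r--
l=7 r=8: 'd'=='d', l++,r--

palindrome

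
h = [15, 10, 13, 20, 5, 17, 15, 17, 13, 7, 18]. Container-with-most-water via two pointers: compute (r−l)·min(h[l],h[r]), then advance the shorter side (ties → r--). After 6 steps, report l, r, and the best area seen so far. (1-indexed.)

l=1 r=11: min(15,18)*10=150 best=150 *, l++
l=2 r=11: min(10,18)*9=90 best=150, l++
l=3 r=11: min(13,18)*8=104 best=150, l++
l=4 r=11: min(20,18)*7=126 best=150, r--
l=4 r=10: min(20,7)*6=42 best=150, r--
l=4 r=9: min(20,13)*5=65 best=150, r--

l=4, r=8, best area=150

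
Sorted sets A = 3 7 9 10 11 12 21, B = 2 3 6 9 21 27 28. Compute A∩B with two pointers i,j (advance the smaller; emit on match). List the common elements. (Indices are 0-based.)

intersection = [3, 9, 21]

i=0 j=0: 3>2, j++
i=0 j=1: 3==3 emit, i++,j++
i=1 j=2: 7>6, j++
i=1 j=3: 7<9, i++
i=2 j=3: 9==9 emit, i++,j++
i=3 j=4: 10<21, i++
i=4 j=4: 11<21, i++
i=5 j=4: 12<21, i++
i=6 j=4: 21==21 emit, i++,j++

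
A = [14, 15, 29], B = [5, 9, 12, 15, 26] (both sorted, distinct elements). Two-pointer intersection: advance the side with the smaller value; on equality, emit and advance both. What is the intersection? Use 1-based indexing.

[i=1,j=1] 14>5 → j++
[i=1,j=2] 14>9 → j++
[i=1,j=3] 14>12 → j++
[i=1,j=4] 14<15 → i++
[i=2,j=4] 15==15 emit → i++,j++
[i=3,j=5] 29>26 → j++

intersection = [15]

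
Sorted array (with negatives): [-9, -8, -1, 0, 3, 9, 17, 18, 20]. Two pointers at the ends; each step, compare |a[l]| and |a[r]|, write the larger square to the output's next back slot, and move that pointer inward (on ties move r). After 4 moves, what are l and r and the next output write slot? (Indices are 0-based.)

l=0, r=4, next write slot=4

l=0 r=8: |-9|<=|20| out[8]=400, r--
l=0 r=7: |-9|<=|18| out[7]=324, r--
l=0 r=6: |-9|<=|17| out[6]=289, r--
l=0 r=5: |-9|<=|9| out[5]=81, r--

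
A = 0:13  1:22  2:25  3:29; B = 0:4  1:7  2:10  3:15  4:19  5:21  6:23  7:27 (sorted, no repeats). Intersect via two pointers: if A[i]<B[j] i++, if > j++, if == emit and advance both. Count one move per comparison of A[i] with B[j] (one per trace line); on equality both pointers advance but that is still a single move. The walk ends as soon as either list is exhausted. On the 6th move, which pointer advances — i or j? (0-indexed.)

i=0 j=0: 13>4, j++
i=0 j=1: 13>7, j++
i=0 j=2: 13>10, j++
i=0 j=3: 13<15, i++
i=1 j=3: 22>15, j++
i=1 j=4: 22>19, j++

j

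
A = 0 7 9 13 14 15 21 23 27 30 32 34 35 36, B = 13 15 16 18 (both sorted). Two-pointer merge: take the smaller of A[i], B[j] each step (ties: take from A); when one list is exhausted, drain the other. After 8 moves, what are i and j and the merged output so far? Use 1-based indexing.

i=1 j=1: A[i]=0<=B[j]=13 take 0, i++
i=2 j=1: A[i]=7<=B[j]=13 take 7, i++
i=3 j=1: A[i]=9<=B[j]=13 take 9, i++
i=4 j=1: A[i]=13<=B[j]=13 take 13, i++
i=5 j=1: A[i]=14>B[j]=13 take 13, j++
i=5 j=2: A[i]=14<=B[j]=15 take 14, i++
i=6 j=2: A[i]=15<=B[j]=15 take 15, i++
i=7 j=2: A[i]=21>B[j]=15 take 15, j++

i=7, j=3, merged so far=[0, 7, 9, 13, 13, 14, 15, 15]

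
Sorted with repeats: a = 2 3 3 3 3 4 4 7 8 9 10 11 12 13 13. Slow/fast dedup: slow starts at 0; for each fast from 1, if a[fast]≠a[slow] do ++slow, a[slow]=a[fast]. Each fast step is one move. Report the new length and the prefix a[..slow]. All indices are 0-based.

(s=0,f=1) a[fast]=3≠a[slow]=2 write a[1]=3 → slow++,fast++
(s=1,f=2) a[fast]=3=a[slow] dup → fast++
(s=1,f=3) a[fast]=3=a[slow] dup → fast++
(s=1,f=4) a[fast]=3=a[slow] dup → fast++
(s=1,f=5) a[fast]=4≠a[slow]=3 write a[2]=4 → slow++,fast++
(s=2,f=6) a[fast]=4=a[slow] dup → fast++
(s=2,f=7) a[fast]=7≠a[slow]=4 write a[3]=7 → slow++,fast++
(s=3,f=8) a[fast]=8≠a[slow]=7 write a[4]=8 → slow++,fast++
(s=4,f=9) a[fast]=9≠a[slow]=8 write a[5]=9 → slow++,fast++
(s=5,f=10) a[fast]=10≠a[slow]=9 write a[6]=10 → slow++,fast++
(s=6,f=11) a[fast]=11≠a[slow]=10 write a[7]=11 → slow++,fast++
(s=7,f=12) a[fast]=12≠a[slow]=11 write a[8]=12 → slow++,fast++
(s=8,f=13) a[fast]=13≠a[slow]=12 write a[9]=13 → slow++,fast++
(s=9,f=14) a[fast]=13=a[slow] dup → fast++

length 10; prefix = [2, 3, 4, 7, 8, 9, 10, 11, 12, 13]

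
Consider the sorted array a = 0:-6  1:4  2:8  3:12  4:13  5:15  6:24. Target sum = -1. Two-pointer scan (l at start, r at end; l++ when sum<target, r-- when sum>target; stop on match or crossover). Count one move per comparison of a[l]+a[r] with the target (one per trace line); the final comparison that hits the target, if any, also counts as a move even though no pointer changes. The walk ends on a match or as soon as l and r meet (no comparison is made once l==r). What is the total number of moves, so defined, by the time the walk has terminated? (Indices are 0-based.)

6 moves

[0,6] -6+24=18 >-1 → r--
[0,5] -6+15=9 >-1 → r--
[0,4] -6+13=7 >-1 → r--
[0,3] -6+12=6 >-1 → r--
[0,2] -6+8=2 >-1 → r--
[0,1] -6+4=-2 <-1 → l++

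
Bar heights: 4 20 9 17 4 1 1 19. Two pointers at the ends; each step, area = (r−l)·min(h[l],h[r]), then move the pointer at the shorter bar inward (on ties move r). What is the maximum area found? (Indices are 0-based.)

max area = 114

l=0 r=7: min(4,19)*7=28 best=28 *, l++
l=1 r=7: min(20,19)*6=114 best=114 *, r--
l=1 r=6: min(20,1)*5=5 best=114, r--
l=1 r=5: min(20,1)*4=4 best=114, r--
l=1 r=4: min(20,4)*3=12 best=114, r--
l=1 r=3: min(20,17)*2=34 best=114, r--
l=1 r=2: min(20,9)*1=9 best=114, r--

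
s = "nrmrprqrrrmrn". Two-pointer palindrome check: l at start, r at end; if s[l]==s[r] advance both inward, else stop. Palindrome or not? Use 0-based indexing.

[0,12] 'n'=='n' → l++,r--
[1,11] 'r'=='r' → l++,r--
[2,10] 'm'=='m' → l++,r--
[3,9] 'r'=='r' → l++,r--
[4,8] 'p'!='r' → stop

not a palindrome (mismatch at 4,8)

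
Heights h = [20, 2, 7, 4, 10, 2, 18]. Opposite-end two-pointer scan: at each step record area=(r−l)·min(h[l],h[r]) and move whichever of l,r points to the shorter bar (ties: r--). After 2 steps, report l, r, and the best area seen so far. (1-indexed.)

[1,7] min(20,18)*6=108 best=108 * → r--
[1,6] min(20,2)*5=10 best=108 → r--

l=1, r=5, best area=108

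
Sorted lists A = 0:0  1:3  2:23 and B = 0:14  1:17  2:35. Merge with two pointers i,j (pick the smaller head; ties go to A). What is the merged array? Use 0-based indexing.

[0, 3, 14, 17, 23, 35]

[i=0,j=0] A[i]=0<=B[j]=14 take 0 → i++
[i=1,j=0] A[i]=3<=B[j]=14 take 3 → i++
[i=2,j=0] A[i]=23>B[j]=14 take 14 → j++
[i=2,j=1] A[i]=23>B[j]=17 take 17 → j++
[i=2,j=2] A[i]=23<=B[j]=35 take 23 → i++
[i=3,j=2] A done, take B[j]=35 → j++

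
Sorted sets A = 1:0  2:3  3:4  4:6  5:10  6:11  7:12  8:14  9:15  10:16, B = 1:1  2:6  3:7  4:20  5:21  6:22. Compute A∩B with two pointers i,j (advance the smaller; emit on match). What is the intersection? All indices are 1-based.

[i=1,j=1] 0<1 → i++
[i=2,j=1] 3>1 → j++
[i=2,j=2] 3<6 → i++
[i=3,j=2] 4<6 → i++
[i=4,j=2] 6==6 emit → i++,j++
[i=5,j=3] 10>7 → j++
[i=5,j=4] 10<20 → i++
[i=6,j=4] 11<20 → i++
[i=7,j=4] 12<20 → i++
[i=8,j=4] 14<20 → i++
[i=9,j=4] 15<20 → i++
[i=10,j=4] 16<20 → i++

intersection = [6]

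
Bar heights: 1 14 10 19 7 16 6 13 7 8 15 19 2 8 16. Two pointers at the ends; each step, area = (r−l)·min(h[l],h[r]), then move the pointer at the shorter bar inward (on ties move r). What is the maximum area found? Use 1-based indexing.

max area = 182

[1,15] min(1,16)*14=14 best=14 * → l++
[2,15] min(14,16)*13=182 best=182 * → l++
[3,15] min(10,16)*12=120 best=182 → l++
[4,15] min(19,16)*11=176 best=182 → r--
[4,14] min(19,8)*10=80 best=182 → r--
[4,13] min(19,2)*9=18 best=182 → r--
[4,12] min(19,19)*8=152 best=182 → r--
[4,11] min(19,15)*7=105 best=182 → r--
[4,10] min(19,8)*6=48 best=182 → r--
[4,9] min(19,7)*5=35 best=182 → r--
[4,8] min(19,13)*4=52 best=182 → r--
[4,7] min(19,6)*3=18 best=182 → r--
[4,6] min(19,16)*2=32 best=182 → r--
[4,5] min(19,7)*1=7 best=182 → r--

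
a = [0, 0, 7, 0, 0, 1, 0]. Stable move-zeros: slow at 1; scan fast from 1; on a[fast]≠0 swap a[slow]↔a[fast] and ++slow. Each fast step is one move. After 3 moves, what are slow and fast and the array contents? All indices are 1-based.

slow=2, fast=4, a=[7, 0, 0, 0, 0, 1, 0]

(s=1,f=1) a[fast]=0 → fast++
(s=1,f=2) a[fast]=0 → fast++
(s=1,f=3) a[fast]=7≠0 swap→a[1]=7 → slow++,fast++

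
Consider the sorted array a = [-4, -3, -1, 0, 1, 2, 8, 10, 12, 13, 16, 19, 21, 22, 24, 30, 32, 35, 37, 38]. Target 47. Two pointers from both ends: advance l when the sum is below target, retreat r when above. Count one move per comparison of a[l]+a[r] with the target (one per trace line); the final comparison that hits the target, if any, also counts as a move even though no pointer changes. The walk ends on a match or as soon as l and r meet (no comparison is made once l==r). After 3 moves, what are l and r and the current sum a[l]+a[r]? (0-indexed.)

l=3, r=19, sum=38

[0,19] -4+38=34 <47 → l++
[1,19] -3+38=35 <47 → l++
[2,19] -1+38=37 <47 → l++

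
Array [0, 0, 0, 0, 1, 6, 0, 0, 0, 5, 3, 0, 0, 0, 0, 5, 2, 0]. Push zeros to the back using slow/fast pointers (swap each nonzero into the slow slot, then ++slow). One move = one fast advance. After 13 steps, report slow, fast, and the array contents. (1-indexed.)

slow=5, fast=14, a=[1, 6, 5, 3, 0, 0, 0, 0, 0, 0, 0, 0, 0, 0, 0, 5, 2, 0]

slow=1 fast=1: a[fast]=0, fast++
slow=1 fast=2: a[fast]=0, fast++
slow=1 fast=3: a[fast]=0, fast++
slow=1 fast=4: a[fast]=0, fast++
slow=1 fast=5: a[fast]=1≠0 swap→a[1]=1, slow++,fast++
slow=2 fast=6: a[fast]=6≠0 swap→a[2]=6, slow++,fast++
slow=3 fast=7: a[fast]=0, fast++
slow=3 fast=8: a[fast]=0, fast++
slow=3 fast=9: a[fast]=0, fast++
slow=3 fast=10: a[fast]=5≠0 swap→a[3]=5, slow++,fast++
slow=4 fast=11: a[fast]=3≠0 swap→a[4]=3, slow++,fast++
slow=5 fast=12: a[fast]=0, fast++
slow=5 fast=13: a[fast]=0, fast++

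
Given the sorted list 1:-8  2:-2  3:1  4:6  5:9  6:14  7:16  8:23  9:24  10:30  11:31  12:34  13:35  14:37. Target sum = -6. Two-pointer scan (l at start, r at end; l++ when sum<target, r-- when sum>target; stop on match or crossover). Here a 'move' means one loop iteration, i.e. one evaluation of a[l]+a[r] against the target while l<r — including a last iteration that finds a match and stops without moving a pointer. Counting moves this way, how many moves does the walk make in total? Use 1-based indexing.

l=1 r=14: -8+37=29 >-6, r--
l=1 r=13: -8+35=27 >-6, r--
l=1 r=12: -8+34=26 >-6, r--
l=1 r=11: -8+31=23 >-6, r--
l=1 r=10: -8+30=22 >-6, r--
l=1 r=9: -8+24=16 >-6, r--
l=1 r=8: -8+23=15 >-6, r--
l=1 r=7: -8+16=8 >-6, r--
l=1 r=6: -8+14=6 >-6, r--
l=1 r=5: -8+9=1 >-6, r--
l=1 r=4: -8+6=-2 >-6, r--
l=1 r=3: -8+1=-7 <-6, l++
l=2 r=3: -2+1=-1 >-6, r--

13 moves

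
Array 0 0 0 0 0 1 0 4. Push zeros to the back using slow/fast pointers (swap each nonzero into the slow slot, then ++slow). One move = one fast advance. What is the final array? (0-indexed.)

(s=0,f=0) a[fast]=0 → fast++
(s=0,f=1) a[fast]=0 → fast++
(s=0,f=2) a[fast]=0 → fast++
(s=0,f=3) a[fast]=0 → fast++
(s=0,f=4) a[fast]=0 → fast++
(s=0,f=5) a[fast]=1≠0 swap→a[0]=1 → slow++,fast++
(s=1,f=6) a[fast]=0 → fast++
(s=1,f=7) a[fast]=4≠0 swap→a[1]=4 → slow++,fast++

[1, 4, 0, 0, 0, 0, 0, 0]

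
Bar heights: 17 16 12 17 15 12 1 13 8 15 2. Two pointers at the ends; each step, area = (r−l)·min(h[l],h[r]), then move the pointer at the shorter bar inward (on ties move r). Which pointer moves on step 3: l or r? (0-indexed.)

r

[0,10] min(17,2)*10=20 best=20 * → r--
[0,9] min(17,15)*9=135 best=135 * → r--
[0,8] min(17,8)*8=64 best=135 → r--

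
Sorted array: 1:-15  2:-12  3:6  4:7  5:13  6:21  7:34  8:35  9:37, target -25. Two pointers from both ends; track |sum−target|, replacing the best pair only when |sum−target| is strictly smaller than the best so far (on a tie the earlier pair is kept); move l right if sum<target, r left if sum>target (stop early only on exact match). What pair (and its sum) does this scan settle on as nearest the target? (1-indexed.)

pair (-15, -12) with sum -27 (|Δ|=2)

l=1 r=9: -15+37=22 d=47 *, r--
l=1 r=8: -15+35=20 d=45 *, r--
l=1 r=7: -15+34=19 d=44 *, r--
l=1 r=6: -15+21=6 d=31 *, r--
l=1 r=5: -15+13=-2 d=23 *, r--
l=1 r=4: -15+7=-8 d=17 *, r--
l=1 r=3: -15+6=-9 d=16 *, r--
l=1 r=2: -15+-12=-27 d=2 *, l++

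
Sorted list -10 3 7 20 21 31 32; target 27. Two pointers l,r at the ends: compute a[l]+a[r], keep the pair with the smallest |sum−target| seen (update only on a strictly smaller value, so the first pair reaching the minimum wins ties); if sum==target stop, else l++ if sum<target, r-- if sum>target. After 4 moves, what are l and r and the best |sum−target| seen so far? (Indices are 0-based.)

l=2, r=4, best |Δ|=3

[0,6] -10+32=22 d=5 * → l++
[1,6] 3+32=35 d=8 → r--
[1,5] 3+31=34 d=7 → r--
[1,4] 3+21=24 d=3 * → l++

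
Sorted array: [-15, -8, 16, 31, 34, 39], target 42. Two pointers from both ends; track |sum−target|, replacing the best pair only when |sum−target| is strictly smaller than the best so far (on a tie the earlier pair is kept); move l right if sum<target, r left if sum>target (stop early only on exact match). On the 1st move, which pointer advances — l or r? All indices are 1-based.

l=1 r=6: -15+39=24 d=18 *, l++

l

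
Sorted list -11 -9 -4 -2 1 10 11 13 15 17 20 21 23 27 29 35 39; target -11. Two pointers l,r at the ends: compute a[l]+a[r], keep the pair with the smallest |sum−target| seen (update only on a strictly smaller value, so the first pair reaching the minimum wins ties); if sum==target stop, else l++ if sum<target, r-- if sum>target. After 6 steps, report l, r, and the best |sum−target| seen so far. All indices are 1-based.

[1,17] -11+39=28 d=39 * → r--
[1,16] -11+35=24 d=35 * → r--
[1,15] -11+29=18 d=29 * → r--
[1,14] -11+27=16 d=27 * → r--
[1,13] -11+23=12 d=23 * → r--
[1,12] -11+21=10 d=21 * → r--

l=1, r=11, best |Δ|=21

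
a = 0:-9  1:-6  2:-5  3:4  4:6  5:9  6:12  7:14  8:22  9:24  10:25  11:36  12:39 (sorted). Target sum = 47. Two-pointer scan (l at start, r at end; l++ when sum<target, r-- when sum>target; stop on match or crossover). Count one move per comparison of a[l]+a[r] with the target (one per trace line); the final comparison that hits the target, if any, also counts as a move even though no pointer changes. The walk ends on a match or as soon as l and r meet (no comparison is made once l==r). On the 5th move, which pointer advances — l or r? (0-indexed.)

l

l=0 r=12: -9+39=30 <47, l++
l=1 r=12: -6+39=33 <47, l++
l=2 r=12: -5+39=34 <47, l++
l=3 r=12: 4+39=43 <47, l++
l=4 r=12: 6+39=45 <47, l++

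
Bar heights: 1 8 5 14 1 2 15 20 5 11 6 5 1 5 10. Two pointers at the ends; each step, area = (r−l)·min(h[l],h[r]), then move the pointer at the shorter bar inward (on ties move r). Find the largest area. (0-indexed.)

max area = 110

l=0 r=14: min(1,10)*14=14 best=14 *, l++
l=1 r=14: min(8,10)*13=104 best=104 *, l++
l=2 r=14: min(5,10)*12=60 best=104, l++
l=3 r=14: min(14,10)*11=110 best=110 *, r--
l=3 r=13: min(14,5)*10=50 best=110, r--
l=3 r=12: min(14,1)*9=9 best=110, r--
l=3 r=11: min(14,5)*8=40 best=110, r--
l=3 r=10: min(14,6)*7=42 best=110, r--
l=3 r=9: min(14,11)*6=66 best=110, r--
l=3 r=8: min(14,5)*5=25 best=110, r--
l=3 r=7: min(14,20)*4=56 best=110, l++
l=4 r=7: min(1,20)*3=3 best=110, l++
l=5 r=7: min(2,20)*2=4 best=110, l++
l=6 r=7: min(15,20)*1=15 best=110, l++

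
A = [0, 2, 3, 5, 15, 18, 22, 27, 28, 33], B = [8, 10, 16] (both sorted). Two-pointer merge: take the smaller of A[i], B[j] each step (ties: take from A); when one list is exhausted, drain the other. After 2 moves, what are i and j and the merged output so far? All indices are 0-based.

i=2, j=0, merged so far=[0, 2]

i=0 j=0: A[i]=0<=B[j]=8 take 0, i++
i=1 j=0: A[i]=2<=B[j]=8 take 2, i++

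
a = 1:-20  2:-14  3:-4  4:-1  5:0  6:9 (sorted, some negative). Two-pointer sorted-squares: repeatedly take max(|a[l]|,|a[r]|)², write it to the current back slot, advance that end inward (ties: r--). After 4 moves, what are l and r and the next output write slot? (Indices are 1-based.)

l=4, r=5, next write slot=2

l=1 r=6: |-20|>|9| out[6]=400, l++
l=2 r=6: |-14|>|9| out[5]=196, l++
l=3 r=6: |-4|<=|9| out[4]=81, r--
l=3 r=5: |-4|>|0| out[3]=16, l++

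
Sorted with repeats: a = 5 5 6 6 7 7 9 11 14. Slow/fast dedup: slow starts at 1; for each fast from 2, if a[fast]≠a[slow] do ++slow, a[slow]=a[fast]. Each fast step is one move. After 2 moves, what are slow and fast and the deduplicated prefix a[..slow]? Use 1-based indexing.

slow=2, fast=4, prefix=[5, 6]

slow=1 fast=2: a[fast]=5=a[slow] dup, fast++
slow=1 fast=3: a[fast]=6≠a[slow]=5 write a[2]=6, slow++,fast++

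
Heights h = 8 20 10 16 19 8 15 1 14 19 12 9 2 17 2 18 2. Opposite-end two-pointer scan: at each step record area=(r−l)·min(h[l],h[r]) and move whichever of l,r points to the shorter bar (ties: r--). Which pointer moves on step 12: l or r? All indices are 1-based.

l=1 r=17: min(8,2)*16=32 best=32 *, r--
l=1 r=16: min(8,18)*15=120 best=120 *, l++
l=2 r=16: min(20,18)*14=252 best=252 *, r--
l=2 r=15: min(20,2)*13=26 best=252, r--
l=2 r=14: min(20,17)*12=204 best=252, r--
l=2 r=13: min(20,2)*11=22 best=252, r--
l=2 r=12: min(20,9)*10=90 best=252, r--
l=2 r=11: min(20,12)*9=108 best=252, r--
l=2 r=10: min(20,19)*8=152 best=252, r--
l=2 r=9: min(20,14)*7=98 best=252, r--
l=2 r=8: min(20,1)*6=6 best=252, r--
l=2 r=7: min(20,15)*5=75 best=252, r--

r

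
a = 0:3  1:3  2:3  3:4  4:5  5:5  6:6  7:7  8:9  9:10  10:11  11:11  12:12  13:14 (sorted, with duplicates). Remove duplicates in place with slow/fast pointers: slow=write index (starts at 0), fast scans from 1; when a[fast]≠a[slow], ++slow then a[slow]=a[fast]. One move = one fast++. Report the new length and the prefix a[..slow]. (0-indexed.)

(s=0,f=1) a[fast]=3=a[slow] dup → fast++
(s=0,f=2) a[fast]=3=a[slow] dup → fast++
(s=0,f=3) a[fast]=4≠a[slow]=3 write a[1]=4 → slow++,fast++
(s=1,f=4) a[fast]=5≠a[slow]=4 write a[2]=5 → slow++,fast++
(s=2,f=5) a[fast]=5=a[slow] dup → fast++
(s=2,f=6) a[fast]=6≠a[slow]=5 write a[3]=6 → slow++,fast++
(s=3,f=7) a[fast]=7≠a[slow]=6 write a[4]=7 → slow++,fast++
(s=4,f=8) a[fast]=9≠a[slow]=7 write a[5]=9 → slow++,fast++
(s=5,f=9) a[fast]=10≠a[slow]=9 write a[6]=10 → slow++,fast++
(s=6,f=10) a[fast]=11≠a[slow]=10 write a[7]=11 → slow++,fast++
(s=7,f=11) a[fast]=11=a[slow] dup → fast++
(s=7,f=12) a[fast]=12≠a[slow]=11 write a[8]=12 → slow++,fast++
(s=8,f=13) a[fast]=14≠a[slow]=12 write a[9]=14 → slow++,fast++

length 10; prefix = [3, 4, 5, 6, 7, 9, 10, 11, 12, 14]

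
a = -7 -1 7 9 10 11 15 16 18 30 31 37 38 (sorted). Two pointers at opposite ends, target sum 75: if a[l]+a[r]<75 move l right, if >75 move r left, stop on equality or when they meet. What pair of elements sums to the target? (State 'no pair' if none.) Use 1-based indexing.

[1,13] -7+38=31 <75 → l++
[2,13] -1+38=37 <75 → l++
[3,13] 7+38=45 <75 → l++
[4,13] 9+38=47 <75 → l++
[5,13] 10+38=48 <75 → l++
[6,13] 11+38=49 <75 → l++
[7,13] 15+38=53 <75 → l++
[8,13] 16+38=54 <75 → l++
[9,13] 18+38=56 <75 → l++
[10,13] 30+38=68 <75 → l++
[11,13] 31+38=69 <75 → l++
[12,13] 37+38=75 → found

(37, 38)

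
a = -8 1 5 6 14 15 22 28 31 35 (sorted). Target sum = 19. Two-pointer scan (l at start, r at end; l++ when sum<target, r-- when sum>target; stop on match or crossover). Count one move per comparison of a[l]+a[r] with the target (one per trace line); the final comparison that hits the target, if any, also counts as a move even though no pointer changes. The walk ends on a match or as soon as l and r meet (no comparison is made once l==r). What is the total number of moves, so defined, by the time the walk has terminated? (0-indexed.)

8 moves

[0,9] -8+35=27 >19 → r--
[0,8] -8+31=23 >19 → r--
[0,7] -8+28=20 >19 → r--
[0,6] -8+22=14 <19 → l++
[1,6] 1+22=23 >19 → r--
[1,5] 1+15=16 <19 → l++
[2,5] 5+15=20 >19 → r--
[2,4] 5+14=19 → found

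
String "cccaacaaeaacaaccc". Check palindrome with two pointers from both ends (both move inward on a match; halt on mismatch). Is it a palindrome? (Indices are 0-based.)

l=0 r=16: 'c'=='c', l++,r--
l=1 r=15: 'c'=='c', l++,r--
l=2 r=14: 'c'=='c', l++,r--
l=3 r=13: 'a'=='a', l++,r--
l=4 r=12: 'a'=='a', l++,r--
l=5 r=11: 'c'=='c', l++,r--
l=6 r=10: 'a'=='a', l++,r--
l=7 r=9: 'a'=='a', l++,r--

palindrome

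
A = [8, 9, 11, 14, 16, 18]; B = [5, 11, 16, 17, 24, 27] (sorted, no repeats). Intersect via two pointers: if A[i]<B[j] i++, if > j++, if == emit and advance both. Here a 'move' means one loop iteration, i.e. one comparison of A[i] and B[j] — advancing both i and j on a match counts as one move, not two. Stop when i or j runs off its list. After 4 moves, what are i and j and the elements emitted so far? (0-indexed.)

i=3, j=2, emitted=[11]

i=0 j=0: 8>5, j++
i=0 j=1: 8<11, i++
i=1 j=1: 9<11, i++
i=2 j=1: 11==11 emit, i++,j++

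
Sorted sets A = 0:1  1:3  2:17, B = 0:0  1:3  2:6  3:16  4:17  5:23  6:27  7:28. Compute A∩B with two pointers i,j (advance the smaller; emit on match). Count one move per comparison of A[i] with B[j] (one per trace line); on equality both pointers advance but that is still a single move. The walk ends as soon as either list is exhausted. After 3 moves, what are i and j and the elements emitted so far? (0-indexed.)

i=2, j=2, emitted=[3]

[i=0,j=0] 1>0 → j++
[i=0,j=1] 1<3 → i++
[i=1,j=1] 3==3 emit → i++,j++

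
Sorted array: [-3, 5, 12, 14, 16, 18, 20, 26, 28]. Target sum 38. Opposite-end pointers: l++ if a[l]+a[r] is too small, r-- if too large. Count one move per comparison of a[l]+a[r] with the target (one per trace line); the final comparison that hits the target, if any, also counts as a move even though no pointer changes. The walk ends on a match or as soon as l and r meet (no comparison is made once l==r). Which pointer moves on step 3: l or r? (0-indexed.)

r

l=0 r=8: -3+28=25 <38, l++
l=1 r=8: 5+28=33 <38, l++
l=2 r=8: 12+28=40 >38, r--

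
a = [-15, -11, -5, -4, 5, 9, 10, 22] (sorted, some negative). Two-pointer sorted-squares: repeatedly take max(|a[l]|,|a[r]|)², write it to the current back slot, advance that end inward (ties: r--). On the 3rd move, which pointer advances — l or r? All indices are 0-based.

[0,7] |-15|<=|22| out[7]=484 → r--
[0,6] |-15|>|10| out[6]=225 → l++
[1,6] |-11|>|10| out[5]=121 → l++

l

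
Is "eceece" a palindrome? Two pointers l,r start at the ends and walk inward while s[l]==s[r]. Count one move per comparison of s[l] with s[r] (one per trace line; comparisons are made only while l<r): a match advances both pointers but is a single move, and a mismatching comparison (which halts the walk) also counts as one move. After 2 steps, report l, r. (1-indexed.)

l=3, r=4

[1,6] 'e'=='e' → l++,r--
[2,5] 'c'=='c' → l++,r--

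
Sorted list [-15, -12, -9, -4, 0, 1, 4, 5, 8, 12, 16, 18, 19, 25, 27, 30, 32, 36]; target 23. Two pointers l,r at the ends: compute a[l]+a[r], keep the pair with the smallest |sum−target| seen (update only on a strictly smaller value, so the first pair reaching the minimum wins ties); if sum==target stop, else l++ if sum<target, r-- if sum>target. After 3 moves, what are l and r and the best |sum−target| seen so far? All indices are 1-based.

l=1 r=18: -15+36=21 d=2 *, l++
l=2 r=18: -12+36=24 d=1 *, r--
l=2 r=17: -12+32=20 d=3, l++

l=3, r=17, best |Δ|=1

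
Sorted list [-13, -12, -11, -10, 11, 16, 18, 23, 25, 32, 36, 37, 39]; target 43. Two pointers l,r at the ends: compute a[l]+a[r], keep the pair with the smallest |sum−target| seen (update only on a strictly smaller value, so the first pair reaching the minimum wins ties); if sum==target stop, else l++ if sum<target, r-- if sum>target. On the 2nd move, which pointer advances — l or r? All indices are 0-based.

l

[0,12] -13+39=26 d=17 * → l++
[1,12] -12+39=27 d=16 * → l++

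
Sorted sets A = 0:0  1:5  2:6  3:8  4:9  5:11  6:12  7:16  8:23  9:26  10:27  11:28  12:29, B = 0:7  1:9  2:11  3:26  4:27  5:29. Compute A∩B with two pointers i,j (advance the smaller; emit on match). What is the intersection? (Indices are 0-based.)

i=0 j=0: 0<7, i++
i=1 j=0: 5<7, i++
i=2 j=0: 6<7, i++
i=3 j=0: 8>7, j++
i=3 j=1: 8<9, i++
i=4 j=1: 9==9 emit, i++,j++
i=5 j=2: 11==11 emit, i++,j++
i=6 j=3: 12<26, i++
i=7 j=3: 16<26, i++
i=8 j=3: 23<26, i++
i=9 j=3: 26==26 emit, i++,j++
i=10 j=4: 27==27 emit, i++,j++
i=11 j=5: 28<29, i++
i=12 j=5: 29==29 emit, i++,j++

intersection = [9, 11, 26, 27, 29]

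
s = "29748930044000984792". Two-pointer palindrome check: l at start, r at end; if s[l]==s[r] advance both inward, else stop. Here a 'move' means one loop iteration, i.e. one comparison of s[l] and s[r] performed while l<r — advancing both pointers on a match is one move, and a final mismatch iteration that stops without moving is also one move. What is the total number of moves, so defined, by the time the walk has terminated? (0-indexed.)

l=0 r=19: '2'=='2', l++,r--
l=1 r=18: '9'=='9', l++,r--
l=2 r=17: '7'=='7', l++,r--
l=3 r=16: '4'=='4', l++,r--
l=4 r=15: '8'=='8', l++,r--
l=5 r=14: '9'=='9', l++,r--
l=6 r=13: '3'!='0', stop

7 moves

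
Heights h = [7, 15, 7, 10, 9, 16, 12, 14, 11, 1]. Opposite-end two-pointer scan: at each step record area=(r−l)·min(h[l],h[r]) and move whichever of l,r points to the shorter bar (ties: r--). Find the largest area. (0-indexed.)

l=0 r=9: min(7,1)*9=9 best=9 *, r--
l=0 r=8: min(7,11)*8=56 best=56 *, l++
l=1 r=8: min(15,11)*7=77 best=77 *, r--
l=1 r=7: min(15,14)*6=84 best=84 *, r--
l=1 r=6: min(15,12)*5=60 best=84, r--
l=1 r=5: min(15,16)*4=60 best=84, l++
l=2 r=5: min(7,16)*3=21 best=84, l++
l=3 r=5: min(10,16)*2=20 best=84, l++
l=4 r=5: min(9,16)*1=9 best=84, l++

max area = 84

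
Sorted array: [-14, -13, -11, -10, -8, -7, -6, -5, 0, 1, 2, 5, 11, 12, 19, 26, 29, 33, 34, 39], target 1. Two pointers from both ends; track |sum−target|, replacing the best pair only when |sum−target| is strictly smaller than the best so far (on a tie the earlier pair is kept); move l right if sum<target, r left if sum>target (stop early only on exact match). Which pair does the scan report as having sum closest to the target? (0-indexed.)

pair (-11, 12) with sum 1 (|Δ|=0)

[0,19] -14+39=25 d=24 * → r--
[0,18] -14+34=20 d=19 * → r--
[0,17] -14+33=19 d=18 * → r--
[0,16] -14+29=15 d=14 * → r--
[0,15] -14+26=12 d=11 * → r--
[0,14] -14+19=5 d=4 * → r--
[0,13] -14+12=-2 d=3 * → l++
[1,13] -13+12=-1 d=2 * → l++
[2,13] -11+12=1 d=0 * → stop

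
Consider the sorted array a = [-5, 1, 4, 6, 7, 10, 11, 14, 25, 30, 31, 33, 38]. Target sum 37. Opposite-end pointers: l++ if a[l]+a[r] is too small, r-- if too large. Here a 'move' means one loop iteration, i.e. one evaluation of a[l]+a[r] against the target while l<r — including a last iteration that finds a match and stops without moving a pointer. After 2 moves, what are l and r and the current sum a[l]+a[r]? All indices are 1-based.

l=2, r=12, sum=34

[1,13] -5+38=33 <37 → l++
[2,13] 1+38=39 >37 → r--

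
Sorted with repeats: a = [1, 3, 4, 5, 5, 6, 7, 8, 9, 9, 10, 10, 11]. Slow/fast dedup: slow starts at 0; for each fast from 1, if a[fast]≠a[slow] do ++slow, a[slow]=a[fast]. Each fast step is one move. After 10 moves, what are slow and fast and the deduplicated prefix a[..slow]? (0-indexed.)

slow=0 fast=1: a[fast]=3≠a[slow]=1 write a[1]=3, slow++,fast++
slow=1 fast=2: a[fast]=4≠a[slow]=3 write a[2]=4, slow++,fast++
slow=2 fast=3: a[fast]=5≠a[slow]=4 write a[3]=5, slow++,fast++
slow=3 fast=4: a[fast]=5=a[slow] dup, fast++
slow=3 fast=5: a[fast]=6≠a[slow]=5 write a[4]=6, slow++,fast++
slow=4 fast=6: a[fast]=7≠a[slow]=6 write a[5]=7, slow++,fast++
slow=5 fast=7: a[fast]=8≠a[slow]=7 write a[6]=8, slow++,fast++
slow=6 fast=8: a[fast]=9≠a[slow]=8 write a[7]=9, slow++,fast++
slow=7 fast=9: a[fast]=9=a[slow] dup, fast++
slow=7 fast=10: a[fast]=10≠a[slow]=9 write a[8]=10, slow++,fast++

slow=8, fast=11, prefix=[1, 3, 4, 5, 6, 7, 8, 9, 10]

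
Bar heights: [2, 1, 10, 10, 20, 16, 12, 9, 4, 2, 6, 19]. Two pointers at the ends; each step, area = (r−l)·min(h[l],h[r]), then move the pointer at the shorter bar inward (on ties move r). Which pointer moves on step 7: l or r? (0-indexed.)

[0,11] min(2,19)*11=22 best=22 * → l++
[1,11] min(1,19)*10=10 best=22 → l++
[2,11] min(10,19)*9=90 best=90 * → l++
[3,11] min(10,19)*8=80 best=90 → l++
[4,11] min(20,19)*7=133 best=133 * → r--
[4,10] min(20,6)*6=36 best=133 → r--
[4,9] min(20,2)*5=10 best=133 → r--

r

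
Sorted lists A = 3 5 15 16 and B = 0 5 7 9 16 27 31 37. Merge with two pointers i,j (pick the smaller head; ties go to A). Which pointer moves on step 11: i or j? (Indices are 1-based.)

j

[i=1,j=1] A[i]=3>B[j]=0 take 0 → j++
[i=1,j=2] A[i]=3<=B[j]=5 take 3 → i++
[i=2,j=2] A[i]=5<=B[j]=5 take 5 → i++
[i=3,j=2] A[i]=15>B[j]=5 take 5 → j++
[i=3,j=3] A[i]=15>B[j]=7 take 7 → j++
[i=3,j=4] A[i]=15>B[j]=9 take 9 → j++
[i=3,j=5] A[i]=15<=B[j]=16 take 15 → i++
[i=4,j=5] A[i]=16<=B[j]=16 take 16 → i++
[i=5,j=5] A done, take B[j]=16 → j++
[i=5,j=6] A done, take B[j]=27 → j++
[i=5,j=7] A done, take B[j]=31 → j++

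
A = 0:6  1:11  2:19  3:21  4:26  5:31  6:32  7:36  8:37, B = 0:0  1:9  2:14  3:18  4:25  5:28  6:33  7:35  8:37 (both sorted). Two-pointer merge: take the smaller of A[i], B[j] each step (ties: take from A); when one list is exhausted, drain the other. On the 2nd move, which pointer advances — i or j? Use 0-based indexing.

[i=0,j=0] A[i]=6>B[j]=0 take 0 → j++
[i=0,j=1] A[i]=6<=B[j]=9 take 6 → i++

i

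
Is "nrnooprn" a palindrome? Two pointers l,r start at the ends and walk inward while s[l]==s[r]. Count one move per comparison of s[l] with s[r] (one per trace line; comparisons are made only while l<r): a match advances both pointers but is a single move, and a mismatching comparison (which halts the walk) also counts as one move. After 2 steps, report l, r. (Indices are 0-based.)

l=2, r=5

[0,7] 'n'=='n' → l++,r--
[1,6] 'r'=='r' → l++,r--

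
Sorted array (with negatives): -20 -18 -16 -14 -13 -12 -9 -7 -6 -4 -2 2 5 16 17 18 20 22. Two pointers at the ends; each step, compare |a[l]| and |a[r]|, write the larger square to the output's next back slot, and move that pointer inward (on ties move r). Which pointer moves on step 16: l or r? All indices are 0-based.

l

[0,17] |-20|<=|22| out[17]=484 → r--
[0,16] |-20|<=|20| out[16]=400 → r--
[0,15] |-20|>|18| out[15]=400 → l++
[1,15] |-18|<=|18| out[14]=324 → r--
[1,14] |-18|>|17| out[13]=324 → l++
[2,14] |-16|<=|17| out[12]=289 → r--
[2,13] |-16|<=|16| out[11]=256 → r--
[2,12] |-16|>|5| out[10]=256 → l++
[3,12] |-14|>|5| out[9]=196 → l++
[4,12] |-13|>|5| out[8]=169 → l++
[5,12] |-12|>|5| out[7]=144 → l++
[6,12] |-9|>|5| out[6]=81 → l++
[7,12] |-7|>|5| out[5]=49 → l++
[8,12] |-6|>|5| out[4]=36 → l++
[9,12] |-4|<=|5| out[3]=25 → r--
[9,11] |-4|>|2| out[2]=16 → l++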